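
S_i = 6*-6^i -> [6, -36, 216, -1296, 7776]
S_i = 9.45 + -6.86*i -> [9.45, 2.59, -4.27, -11.13, -17.99]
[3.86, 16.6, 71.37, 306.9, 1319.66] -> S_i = 3.86*4.30^i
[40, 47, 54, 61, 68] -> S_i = 40 + 7*i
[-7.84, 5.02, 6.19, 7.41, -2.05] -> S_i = Random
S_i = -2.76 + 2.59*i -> [-2.76, -0.17, 2.42, 5.01, 7.6]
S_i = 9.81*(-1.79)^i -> [9.81, -17.56, 31.43, -56.26, 100.71]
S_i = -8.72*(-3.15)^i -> [-8.72, 27.47, -86.52, 272.55, -858.54]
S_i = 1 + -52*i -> [1, -51, -103, -155, -207]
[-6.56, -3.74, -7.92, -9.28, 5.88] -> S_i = Random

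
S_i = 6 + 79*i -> [6, 85, 164, 243, 322]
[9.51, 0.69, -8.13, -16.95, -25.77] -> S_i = 9.51 + -8.82*i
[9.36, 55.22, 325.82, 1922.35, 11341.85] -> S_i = 9.36*5.90^i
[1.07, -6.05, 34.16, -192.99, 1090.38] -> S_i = 1.07*(-5.65)^i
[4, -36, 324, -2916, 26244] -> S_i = 4*-9^i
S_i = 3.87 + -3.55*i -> [3.87, 0.32, -3.23, -6.78, -10.33]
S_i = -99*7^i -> [-99, -693, -4851, -33957, -237699]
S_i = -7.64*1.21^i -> [-7.64, -9.24, -11.19, -13.53, -16.38]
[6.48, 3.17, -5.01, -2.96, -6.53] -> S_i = Random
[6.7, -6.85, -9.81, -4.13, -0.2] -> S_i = Random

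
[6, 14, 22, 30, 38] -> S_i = 6 + 8*i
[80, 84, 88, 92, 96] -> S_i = 80 + 4*i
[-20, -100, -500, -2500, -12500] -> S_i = -20*5^i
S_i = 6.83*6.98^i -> [6.83, 47.67, 332.76, 2322.67, 16212.22]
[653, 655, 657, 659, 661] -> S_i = 653 + 2*i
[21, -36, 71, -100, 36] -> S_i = Random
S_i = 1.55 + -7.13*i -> [1.55, -5.58, -12.71, -19.84, -26.97]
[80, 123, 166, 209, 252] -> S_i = 80 + 43*i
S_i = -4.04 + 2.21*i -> [-4.04, -1.83, 0.38, 2.59, 4.8]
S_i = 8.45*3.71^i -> [8.45, 31.35, 116.31, 431.5, 1600.86]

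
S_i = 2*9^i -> [2, 18, 162, 1458, 13122]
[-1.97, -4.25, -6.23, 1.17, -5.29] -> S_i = Random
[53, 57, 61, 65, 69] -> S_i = 53 + 4*i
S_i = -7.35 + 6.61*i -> [-7.35, -0.74, 5.87, 12.48, 19.09]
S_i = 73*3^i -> [73, 219, 657, 1971, 5913]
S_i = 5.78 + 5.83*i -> [5.78, 11.61, 17.44, 23.27, 29.1]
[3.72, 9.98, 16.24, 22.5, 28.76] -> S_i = 3.72 + 6.26*i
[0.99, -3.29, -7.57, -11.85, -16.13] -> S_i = 0.99 + -4.28*i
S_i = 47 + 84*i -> [47, 131, 215, 299, 383]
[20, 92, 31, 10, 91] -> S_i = Random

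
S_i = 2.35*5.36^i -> [2.35, 12.6, 67.51, 361.88, 1939.67]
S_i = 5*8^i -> [5, 40, 320, 2560, 20480]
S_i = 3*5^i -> [3, 15, 75, 375, 1875]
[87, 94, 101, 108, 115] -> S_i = 87 + 7*i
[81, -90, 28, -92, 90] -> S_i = Random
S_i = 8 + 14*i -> [8, 22, 36, 50, 64]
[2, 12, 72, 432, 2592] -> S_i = 2*6^i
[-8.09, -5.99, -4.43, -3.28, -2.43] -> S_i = -8.09*0.74^i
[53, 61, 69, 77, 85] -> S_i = 53 + 8*i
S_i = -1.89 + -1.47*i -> [-1.89, -3.36, -4.83, -6.3, -7.77]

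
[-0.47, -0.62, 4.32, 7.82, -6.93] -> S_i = Random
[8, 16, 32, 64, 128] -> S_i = 8*2^i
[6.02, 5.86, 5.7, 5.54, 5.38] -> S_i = 6.02 + -0.16*i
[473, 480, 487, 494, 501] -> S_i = 473 + 7*i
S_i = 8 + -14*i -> [8, -6, -20, -34, -48]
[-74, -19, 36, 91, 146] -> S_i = -74 + 55*i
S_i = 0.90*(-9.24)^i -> [0.9, -8.32, 76.84, -710.0, 6560.4]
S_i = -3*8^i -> [-3, -24, -192, -1536, -12288]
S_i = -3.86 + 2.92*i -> [-3.86, -0.94, 1.98, 4.9, 7.82]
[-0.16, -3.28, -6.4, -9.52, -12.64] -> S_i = -0.16 + -3.12*i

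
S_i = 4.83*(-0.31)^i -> [4.83, -1.5, 0.46, -0.14, 0.04]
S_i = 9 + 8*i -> [9, 17, 25, 33, 41]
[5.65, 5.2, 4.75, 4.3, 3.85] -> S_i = 5.65 + -0.45*i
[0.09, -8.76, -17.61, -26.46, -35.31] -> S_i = 0.09 + -8.85*i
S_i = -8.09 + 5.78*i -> [-8.09, -2.31, 3.47, 9.25, 15.03]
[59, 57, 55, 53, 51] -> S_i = 59 + -2*i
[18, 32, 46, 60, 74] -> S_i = 18 + 14*i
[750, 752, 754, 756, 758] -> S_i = 750 + 2*i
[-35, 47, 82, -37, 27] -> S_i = Random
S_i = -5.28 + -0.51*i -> [-5.28, -5.79, -6.3, -6.81, -7.32]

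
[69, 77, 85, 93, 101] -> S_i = 69 + 8*i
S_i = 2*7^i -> [2, 14, 98, 686, 4802]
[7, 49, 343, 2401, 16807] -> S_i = 7*7^i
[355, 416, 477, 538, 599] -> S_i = 355 + 61*i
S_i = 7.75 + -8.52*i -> [7.75, -0.77, -9.29, -17.81, -26.33]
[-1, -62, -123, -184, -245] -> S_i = -1 + -61*i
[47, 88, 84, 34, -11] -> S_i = Random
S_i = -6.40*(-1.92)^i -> [-6.4, 12.29, -23.59, 45.3, -86.97]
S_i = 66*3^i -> [66, 198, 594, 1782, 5346]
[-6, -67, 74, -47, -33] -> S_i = Random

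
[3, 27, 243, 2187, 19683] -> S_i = 3*9^i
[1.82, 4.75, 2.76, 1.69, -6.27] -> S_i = Random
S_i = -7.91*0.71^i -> [-7.91, -5.62, -3.99, -2.83, -2.01]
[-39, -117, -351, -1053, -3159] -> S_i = -39*3^i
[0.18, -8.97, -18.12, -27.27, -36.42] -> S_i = 0.18 + -9.15*i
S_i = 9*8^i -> [9, 72, 576, 4608, 36864]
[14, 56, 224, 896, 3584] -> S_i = 14*4^i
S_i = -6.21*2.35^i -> [-6.21, -14.59, -34.29, -80.59, -189.39]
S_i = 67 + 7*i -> [67, 74, 81, 88, 95]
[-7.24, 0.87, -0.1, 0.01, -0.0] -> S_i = -7.24*(-0.12)^i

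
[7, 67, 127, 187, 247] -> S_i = 7 + 60*i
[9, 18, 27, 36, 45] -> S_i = 9 + 9*i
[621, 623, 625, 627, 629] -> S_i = 621 + 2*i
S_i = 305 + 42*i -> [305, 347, 389, 431, 473]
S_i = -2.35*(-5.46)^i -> [-2.35, 12.83, -70.06, 382.51, -2088.52]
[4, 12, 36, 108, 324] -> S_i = 4*3^i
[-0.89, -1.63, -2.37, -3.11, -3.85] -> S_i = -0.89 + -0.74*i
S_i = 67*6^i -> [67, 402, 2412, 14472, 86832]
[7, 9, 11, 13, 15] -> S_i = 7 + 2*i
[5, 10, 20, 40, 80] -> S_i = 5*2^i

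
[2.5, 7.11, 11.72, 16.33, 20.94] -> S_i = 2.50 + 4.61*i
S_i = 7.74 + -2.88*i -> [7.74, 4.86, 1.98, -0.9, -3.78]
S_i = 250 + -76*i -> [250, 174, 98, 22, -54]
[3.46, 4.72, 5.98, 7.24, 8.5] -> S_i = 3.46 + 1.26*i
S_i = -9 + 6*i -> [-9, -3, 3, 9, 15]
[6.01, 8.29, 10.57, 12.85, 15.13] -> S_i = 6.01 + 2.28*i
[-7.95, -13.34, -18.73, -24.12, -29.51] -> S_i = -7.95 + -5.39*i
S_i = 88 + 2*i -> [88, 90, 92, 94, 96]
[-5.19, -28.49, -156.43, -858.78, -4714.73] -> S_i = -5.19*5.49^i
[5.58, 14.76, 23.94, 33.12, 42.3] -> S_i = 5.58 + 9.18*i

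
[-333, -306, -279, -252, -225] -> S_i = -333 + 27*i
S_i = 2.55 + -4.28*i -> [2.55, -1.73, -6.01, -10.29, -14.57]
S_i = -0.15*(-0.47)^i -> [-0.15, 0.07, -0.03, 0.02, -0.01]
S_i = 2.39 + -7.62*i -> [2.39, -5.23, -12.85, -20.47, -28.09]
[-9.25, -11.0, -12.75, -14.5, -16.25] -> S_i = -9.25 + -1.75*i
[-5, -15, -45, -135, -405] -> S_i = -5*3^i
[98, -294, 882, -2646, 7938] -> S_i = 98*-3^i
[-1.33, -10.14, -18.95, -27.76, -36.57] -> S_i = -1.33 + -8.81*i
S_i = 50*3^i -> [50, 150, 450, 1350, 4050]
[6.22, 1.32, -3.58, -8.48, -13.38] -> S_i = 6.22 + -4.90*i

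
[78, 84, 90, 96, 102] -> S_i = 78 + 6*i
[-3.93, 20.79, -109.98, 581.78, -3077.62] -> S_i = -3.93*(-5.29)^i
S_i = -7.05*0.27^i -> [-7.05, -1.9, -0.51, -0.14, -0.04]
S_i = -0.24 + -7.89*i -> [-0.24, -8.13, -16.02, -23.91, -31.8]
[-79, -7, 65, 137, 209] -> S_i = -79 + 72*i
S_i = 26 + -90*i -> [26, -64, -154, -244, -334]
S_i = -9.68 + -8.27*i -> [-9.68, -17.95, -26.22, -34.49, -42.76]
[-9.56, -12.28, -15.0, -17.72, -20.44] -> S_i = -9.56 + -2.72*i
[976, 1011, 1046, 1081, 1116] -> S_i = 976 + 35*i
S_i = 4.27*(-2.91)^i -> [4.27, -12.43, 36.16, -105.22, 306.2]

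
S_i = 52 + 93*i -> [52, 145, 238, 331, 424]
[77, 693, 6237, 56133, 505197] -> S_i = 77*9^i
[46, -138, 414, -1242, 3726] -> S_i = 46*-3^i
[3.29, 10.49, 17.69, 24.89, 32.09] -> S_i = 3.29 + 7.20*i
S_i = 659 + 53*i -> [659, 712, 765, 818, 871]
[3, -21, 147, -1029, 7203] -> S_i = 3*-7^i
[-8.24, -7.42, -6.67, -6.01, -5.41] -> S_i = -8.24*0.90^i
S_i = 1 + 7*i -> [1, 8, 15, 22, 29]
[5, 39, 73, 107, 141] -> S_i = 5 + 34*i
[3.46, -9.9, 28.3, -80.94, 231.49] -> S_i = 3.46*(-2.86)^i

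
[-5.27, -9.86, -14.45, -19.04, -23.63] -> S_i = -5.27 + -4.59*i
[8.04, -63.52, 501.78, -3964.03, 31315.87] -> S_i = 8.04*(-7.90)^i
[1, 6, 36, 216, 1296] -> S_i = 1*6^i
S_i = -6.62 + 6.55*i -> [-6.62, -0.07, 6.48, 13.03, 19.58]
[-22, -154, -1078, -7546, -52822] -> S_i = -22*7^i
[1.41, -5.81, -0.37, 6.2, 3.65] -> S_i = Random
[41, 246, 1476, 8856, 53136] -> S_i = 41*6^i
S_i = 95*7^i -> [95, 665, 4655, 32585, 228095]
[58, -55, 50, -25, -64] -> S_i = Random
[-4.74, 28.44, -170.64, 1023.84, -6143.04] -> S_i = -4.74*(-6.00)^i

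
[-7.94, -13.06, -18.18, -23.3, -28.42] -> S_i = -7.94 + -5.12*i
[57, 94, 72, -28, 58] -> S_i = Random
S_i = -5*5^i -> [-5, -25, -125, -625, -3125]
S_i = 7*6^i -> [7, 42, 252, 1512, 9072]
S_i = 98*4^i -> [98, 392, 1568, 6272, 25088]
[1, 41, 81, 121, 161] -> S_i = 1 + 40*i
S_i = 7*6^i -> [7, 42, 252, 1512, 9072]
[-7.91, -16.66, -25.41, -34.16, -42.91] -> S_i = -7.91 + -8.75*i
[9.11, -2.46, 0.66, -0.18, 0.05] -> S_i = 9.11*(-0.27)^i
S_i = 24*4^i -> [24, 96, 384, 1536, 6144]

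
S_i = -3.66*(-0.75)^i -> [-3.66, 2.74, -2.06, 1.54, -1.16]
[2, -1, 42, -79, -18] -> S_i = Random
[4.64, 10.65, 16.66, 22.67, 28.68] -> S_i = 4.64 + 6.01*i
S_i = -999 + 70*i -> [-999, -929, -859, -789, -719]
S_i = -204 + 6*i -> [-204, -198, -192, -186, -180]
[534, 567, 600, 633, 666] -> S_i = 534 + 33*i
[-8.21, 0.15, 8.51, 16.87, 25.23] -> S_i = -8.21 + 8.36*i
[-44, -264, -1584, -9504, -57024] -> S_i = -44*6^i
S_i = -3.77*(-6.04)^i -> [-3.77, 22.77, -137.54, 830.72, -5017.52]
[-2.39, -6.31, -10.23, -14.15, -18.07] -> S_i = -2.39 + -3.92*i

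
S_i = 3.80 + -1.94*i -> [3.8, 1.86, -0.08, -2.02, -3.96]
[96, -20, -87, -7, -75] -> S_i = Random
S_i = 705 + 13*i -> [705, 718, 731, 744, 757]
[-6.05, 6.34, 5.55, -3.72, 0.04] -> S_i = Random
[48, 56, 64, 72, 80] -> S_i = 48 + 8*i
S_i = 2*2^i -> [2, 4, 8, 16, 32]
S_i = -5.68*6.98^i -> [-5.68, -39.65, -276.73, -1931.59, -13482.49]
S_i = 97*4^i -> [97, 388, 1552, 6208, 24832]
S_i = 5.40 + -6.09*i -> [5.4, -0.69, -6.78, -12.87, -18.96]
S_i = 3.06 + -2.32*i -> [3.06, 0.74, -1.58, -3.9, -6.22]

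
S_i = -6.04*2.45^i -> [-6.04, -14.8, -36.26, -88.82, -217.62]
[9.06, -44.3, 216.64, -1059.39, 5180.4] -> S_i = 9.06*(-4.89)^i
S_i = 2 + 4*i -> [2, 6, 10, 14, 18]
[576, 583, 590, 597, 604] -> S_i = 576 + 7*i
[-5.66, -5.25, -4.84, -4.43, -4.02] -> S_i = -5.66 + 0.41*i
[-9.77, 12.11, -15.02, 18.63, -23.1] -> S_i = -9.77*(-1.24)^i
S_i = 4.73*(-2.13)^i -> [4.73, -10.07, 21.46, -45.71, 97.36]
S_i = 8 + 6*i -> [8, 14, 20, 26, 32]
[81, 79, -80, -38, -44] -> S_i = Random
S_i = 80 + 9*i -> [80, 89, 98, 107, 116]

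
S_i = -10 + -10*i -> [-10, -20, -30, -40, -50]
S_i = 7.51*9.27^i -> [7.51, 69.62, 645.36, 5982.45, 55457.32]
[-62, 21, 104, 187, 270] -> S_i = -62 + 83*i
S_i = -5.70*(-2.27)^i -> [-5.7, 12.94, -29.37, 66.67, -151.35]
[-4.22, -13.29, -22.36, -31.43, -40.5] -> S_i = -4.22 + -9.07*i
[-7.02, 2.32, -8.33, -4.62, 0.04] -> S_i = Random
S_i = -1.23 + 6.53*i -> [-1.23, 5.3, 11.83, 18.36, 24.89]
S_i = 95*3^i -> [95, 285, 855, 2565, 7695]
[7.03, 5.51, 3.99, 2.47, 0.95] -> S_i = 7.03 + -1.52*i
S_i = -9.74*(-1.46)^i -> [-9.74, 14.22, -20.76, 30.31, -44.26]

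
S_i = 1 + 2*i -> [1, 3, 5, 7, 9]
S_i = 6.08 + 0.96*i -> [6.08, 7.04, 8.0, 8.96, 9.92]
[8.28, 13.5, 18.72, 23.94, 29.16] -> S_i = 8.28 + 5.22*i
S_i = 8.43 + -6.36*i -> [8.43, 2.07, -4.29, -10.65, -17.01]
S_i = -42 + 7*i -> [-42, -35, -28, -21, -14]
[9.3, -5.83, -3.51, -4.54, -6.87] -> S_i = Random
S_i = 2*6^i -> [2, 12, 72, 432, 2592]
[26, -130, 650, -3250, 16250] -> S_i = 26*-5^i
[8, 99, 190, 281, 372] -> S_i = 8 + 91*i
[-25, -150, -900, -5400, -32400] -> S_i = -25*6^i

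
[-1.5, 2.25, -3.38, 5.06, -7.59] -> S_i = -1.50*(-1.50)^i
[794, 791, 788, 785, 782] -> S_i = 794 + -3*i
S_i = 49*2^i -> [49, 98, 196, 392, 784]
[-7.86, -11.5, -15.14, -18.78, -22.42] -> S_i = -7.86 + -3.64*i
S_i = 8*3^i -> [8, 24, 72, 216, 648]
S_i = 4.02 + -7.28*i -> [4.02, -3.26, -10.54, -17.82, -25.1]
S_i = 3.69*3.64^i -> [3.69, 13.43, 48.89, 177.96, 647.79]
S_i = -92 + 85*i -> [-92, -7, 78, 163, 248]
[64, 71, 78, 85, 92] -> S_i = 64 + 7*i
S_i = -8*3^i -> [-8, -24, -72, -216, -648]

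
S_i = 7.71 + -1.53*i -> [7.71, 6.18, 4.65, 3.12, 1.59]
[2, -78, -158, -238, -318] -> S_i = 2 + -80*i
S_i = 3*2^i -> [3, 6, 12, 24, 48]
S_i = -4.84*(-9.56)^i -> [-4.84, 46.27, -442.35, 4228.82, -40427.5]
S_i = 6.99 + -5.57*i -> [6.99, 1.42, -4.15, -9.72, -15.29]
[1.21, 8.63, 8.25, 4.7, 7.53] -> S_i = Random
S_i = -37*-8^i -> [-37, 296, -2368, 18944, -151552]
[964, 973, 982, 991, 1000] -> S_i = 964 + 9*i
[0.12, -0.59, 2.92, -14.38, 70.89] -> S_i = 0.12*(-4.93)^i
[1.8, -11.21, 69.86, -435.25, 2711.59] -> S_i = 1.80*(-6.23)^i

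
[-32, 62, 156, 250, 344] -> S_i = -32 + 94*i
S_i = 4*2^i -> [4, 8, 16, 32, 64]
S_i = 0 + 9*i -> [0, 9, 18, 27, 36]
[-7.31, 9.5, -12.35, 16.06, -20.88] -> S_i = -7.31*(-1.30)^i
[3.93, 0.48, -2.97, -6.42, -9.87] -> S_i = 3.93 + -3.45*i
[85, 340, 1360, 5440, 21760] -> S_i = 85*4^i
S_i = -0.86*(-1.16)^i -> [-0.86, 1.0, -1.16, 1.34, -1.56]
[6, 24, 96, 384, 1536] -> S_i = 6*4^i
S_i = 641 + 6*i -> [641, 647, 653, 659, 665]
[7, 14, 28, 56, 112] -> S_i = 7*2^i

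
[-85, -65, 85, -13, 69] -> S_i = Random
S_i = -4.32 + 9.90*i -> [-4.32, 5.58, 15.48, 25.38, 35.28]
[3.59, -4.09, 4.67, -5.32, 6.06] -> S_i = 3.59*(-1.14)^i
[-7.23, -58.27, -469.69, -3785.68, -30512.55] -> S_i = -7.23*8.06^i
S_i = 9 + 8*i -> [9, 17, 25, 33, 41]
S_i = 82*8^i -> [82, 656, 5248, 41984, 335872]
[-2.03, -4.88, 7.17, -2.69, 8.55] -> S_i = Random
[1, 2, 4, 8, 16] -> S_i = 1*2^i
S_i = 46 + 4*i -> [46, 50, 54, 58, 62]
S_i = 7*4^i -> [7, 28, 112, 448, 1792]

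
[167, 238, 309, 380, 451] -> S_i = 167 + 71*i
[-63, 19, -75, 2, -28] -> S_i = Random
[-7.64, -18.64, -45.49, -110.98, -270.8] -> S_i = -7.64*2.44^i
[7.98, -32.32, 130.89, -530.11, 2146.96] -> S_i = 7.98*(-4.05)^i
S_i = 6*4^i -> [6, 24, 96, 384, 1536]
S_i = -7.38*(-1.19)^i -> [-7.38, 8.78, -10.45, 12.44, -14.8]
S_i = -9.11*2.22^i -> [-9.11, -20.22, -44.9, -99.67, -221.27]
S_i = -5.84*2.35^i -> [-5.84, -13.72, -32.25, -75.79, -178.11]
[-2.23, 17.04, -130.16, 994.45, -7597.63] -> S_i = -2.23*(-7.64)^i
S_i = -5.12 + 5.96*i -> [-5.12, 0.84, 6.8, 12.76, 18.72]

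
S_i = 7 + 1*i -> [7, 8, 9, 10, 11]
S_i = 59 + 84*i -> [59, 143, 227, 311, 395]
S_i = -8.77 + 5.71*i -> [-8.77, -3.06, 2.65, 8.36, 14.07]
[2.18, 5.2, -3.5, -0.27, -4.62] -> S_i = Random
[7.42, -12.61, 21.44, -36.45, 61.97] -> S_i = 7.42*(-1.70)^i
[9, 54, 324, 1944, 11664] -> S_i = 9*6^i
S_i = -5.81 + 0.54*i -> [-5.81, -5.27, -4.73, -4.19, -3.65]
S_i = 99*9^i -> [99, 891, 8019, 72171, 649539]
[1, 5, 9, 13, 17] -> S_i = 1 + 4*i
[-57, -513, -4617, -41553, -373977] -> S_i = -57*9^i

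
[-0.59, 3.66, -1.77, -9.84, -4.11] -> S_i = Random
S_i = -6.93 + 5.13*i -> [-6.93, -1.8, 3.33, 8.46, 13.59]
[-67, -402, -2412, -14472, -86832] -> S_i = -67*6^i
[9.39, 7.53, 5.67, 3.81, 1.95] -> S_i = 9.39 + -1.86*i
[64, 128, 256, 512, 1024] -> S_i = 64*2^i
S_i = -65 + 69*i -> [-65, 4, 73, 142, 211]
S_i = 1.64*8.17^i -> [1.64, 13.4, 109.47, 894.36, 7306.88]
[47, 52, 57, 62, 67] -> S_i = 47 + 5*i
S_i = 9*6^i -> [9, 54, 324, 1944, 11664]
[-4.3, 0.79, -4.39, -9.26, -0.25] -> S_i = Random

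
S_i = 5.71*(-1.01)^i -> [5.71, -5.77, 5.82, -5.88, 5.94]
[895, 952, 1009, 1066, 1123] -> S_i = 895 + 57*i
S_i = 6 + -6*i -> [6, 0, -6, -12, -18]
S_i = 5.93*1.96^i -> [5.93, 11.62, 22.78, 44.65, 87.51]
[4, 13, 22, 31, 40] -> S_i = 4 + 9*i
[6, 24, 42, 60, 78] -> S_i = 6 + 18*i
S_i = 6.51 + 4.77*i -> [6.51, 11.28, 16.05, 20.82, 25.59]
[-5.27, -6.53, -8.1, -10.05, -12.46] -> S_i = -5.27*1.24^i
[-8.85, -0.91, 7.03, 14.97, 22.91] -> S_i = -8.85 + 7.94*i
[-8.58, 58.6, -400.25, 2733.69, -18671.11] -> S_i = -8.58*(-6.83)^i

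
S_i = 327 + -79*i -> [327, 248, 169, 90, 11]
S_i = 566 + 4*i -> [566, 570, 574, 578, 582]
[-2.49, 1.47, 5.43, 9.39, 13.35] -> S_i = -2.49 + 3.96*i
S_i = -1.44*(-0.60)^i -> [-1.44, 0.86, -0.52, 0.31, -0.19]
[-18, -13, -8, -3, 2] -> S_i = -18 + 5*i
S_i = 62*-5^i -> [62, -310, 1550, -7750, 38750]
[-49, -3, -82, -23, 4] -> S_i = Random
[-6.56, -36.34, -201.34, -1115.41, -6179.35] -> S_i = -6.56*5.54^i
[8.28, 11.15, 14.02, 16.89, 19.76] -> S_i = 8.28 + 2.87*i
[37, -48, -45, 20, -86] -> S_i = Random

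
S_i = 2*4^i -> [2, 8, 32, 128, 512]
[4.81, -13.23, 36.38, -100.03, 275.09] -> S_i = 4.81*(-2.75)^i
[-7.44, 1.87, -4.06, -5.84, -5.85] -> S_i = Random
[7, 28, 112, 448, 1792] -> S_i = 7*4^i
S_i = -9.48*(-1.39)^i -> [-9.48, 13.18, -18.32, 25.46, -35.39]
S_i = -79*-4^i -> [-79, 316, -1264, 5056, -20224]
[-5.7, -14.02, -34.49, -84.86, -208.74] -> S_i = -5.70*2.46^i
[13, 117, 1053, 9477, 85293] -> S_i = 13*9^i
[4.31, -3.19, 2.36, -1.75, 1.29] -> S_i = 4.31*(-0.74)^i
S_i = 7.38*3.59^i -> [7.38, 26.49, 95.11, 341.46, 1225.84]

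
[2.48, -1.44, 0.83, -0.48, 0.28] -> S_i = 2.48*(-0.58)^i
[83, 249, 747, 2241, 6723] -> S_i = 83*3^i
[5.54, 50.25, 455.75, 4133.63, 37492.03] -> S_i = 5.54*9.07^i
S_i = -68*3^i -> [-68, -204, -612, -1836, -5508]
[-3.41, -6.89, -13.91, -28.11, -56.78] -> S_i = -3.41*2.02^i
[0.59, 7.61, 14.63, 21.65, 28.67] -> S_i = 0.59 + 7.02*i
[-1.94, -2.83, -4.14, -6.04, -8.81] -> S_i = -1.94*1.46^i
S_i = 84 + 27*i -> [84, 111, 138, 165, 192]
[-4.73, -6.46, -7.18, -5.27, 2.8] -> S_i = Random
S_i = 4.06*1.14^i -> [4.06, 4.63, 5.28, 6.02, 6.86]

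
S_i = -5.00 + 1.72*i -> [-5.0, -3.28, -1.56, 0.16, 1.88]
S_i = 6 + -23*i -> [6, -17, -40, -63, -86]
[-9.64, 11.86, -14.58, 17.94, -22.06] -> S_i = -9.64*(-1.23)^i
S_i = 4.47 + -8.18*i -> [4.47, -3.71, -11.89, -20.07, -28.25]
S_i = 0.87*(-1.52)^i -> [0.87, -1.32, 2.01, -3.06, 4.64]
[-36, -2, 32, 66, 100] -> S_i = -36 + 34*i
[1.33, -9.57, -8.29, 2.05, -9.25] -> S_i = Random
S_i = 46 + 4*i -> [46, 50, 54, 58, 62]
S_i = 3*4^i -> [3, 12, 48, 192, 768]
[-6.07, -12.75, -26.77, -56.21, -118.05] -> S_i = -6.07*2.10^i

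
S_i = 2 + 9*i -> [2, 11, 20, 29, 38]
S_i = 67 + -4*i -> [67, 63, 59, 55, 51]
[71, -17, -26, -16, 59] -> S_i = Random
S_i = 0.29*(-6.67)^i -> [0.29, -1.93, 12.9, -86.05, 573.99]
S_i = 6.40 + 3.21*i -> [6.4, 9.61, 12.82, 16.03, 19.24]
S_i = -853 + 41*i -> [-853, -812, -771, -730, -689]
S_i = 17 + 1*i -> [17, 18, 19, 20, 21]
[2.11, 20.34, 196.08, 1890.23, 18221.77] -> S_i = 2.11*9.64^i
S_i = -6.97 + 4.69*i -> [-6.97, -2.28, 2.41, 7.1, 11.79]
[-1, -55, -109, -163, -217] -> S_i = -1 + -54*i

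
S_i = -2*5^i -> [-2, -10, -50, -250, -1250]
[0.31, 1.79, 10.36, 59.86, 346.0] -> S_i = 0.31*5.78^i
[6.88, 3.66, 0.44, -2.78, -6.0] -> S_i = 6.88 + -3.22*i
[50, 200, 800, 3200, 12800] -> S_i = 50*4^i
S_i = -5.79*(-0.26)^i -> [-5.79, 1.51, -0.39, 0.1, -0.03]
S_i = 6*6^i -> [6, 36, 216, 1296, 7776]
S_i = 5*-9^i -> [5, -45, 405, -3645, 32805]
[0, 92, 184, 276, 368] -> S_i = 0 + 92*i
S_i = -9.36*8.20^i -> [-9.36, -76.75, -629.37, -5160.8, -42318.6]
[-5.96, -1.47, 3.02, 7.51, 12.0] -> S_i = -5.96 + 4.49*i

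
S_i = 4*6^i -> [4, 24, 144, 864, 5184]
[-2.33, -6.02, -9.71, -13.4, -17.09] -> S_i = -2.33 + -3.69*i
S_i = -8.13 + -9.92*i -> [-8.13, -18.05, -27.97, -37.89, -47.81]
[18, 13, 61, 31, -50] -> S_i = Random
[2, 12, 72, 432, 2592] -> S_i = 2*6^i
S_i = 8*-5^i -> [8, -40, 200, -1000, 5000]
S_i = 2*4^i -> [2, 8, 32, 128, 512]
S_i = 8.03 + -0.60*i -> [8.03, 7.43, 6.83, 6.23, 5.63]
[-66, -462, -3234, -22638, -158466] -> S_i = -66*7^i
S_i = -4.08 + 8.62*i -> [-4.08, 4.54, 13.16, 21.78, 30.4]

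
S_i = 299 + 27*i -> [299, 326, 353, 380, 407]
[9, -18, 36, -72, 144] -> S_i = 9*-2^i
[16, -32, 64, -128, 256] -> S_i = 16*-2^i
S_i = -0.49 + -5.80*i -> [-0.49, -6.29, -12.09, -17.89, -23.69]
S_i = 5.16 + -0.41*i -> [5.16, 4.75, 4.34, 3.93, 3.52]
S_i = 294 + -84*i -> [294, 210, 126, 42, -42]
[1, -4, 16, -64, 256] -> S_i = 1*-4^i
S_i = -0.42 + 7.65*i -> [-0.42, 7.23, 14.88, 22.53, 30.18]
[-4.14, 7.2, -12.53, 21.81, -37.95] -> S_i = -4.14*(-1.74)^i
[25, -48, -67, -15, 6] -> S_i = Random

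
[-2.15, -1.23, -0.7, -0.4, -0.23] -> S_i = -2.15*0.57^i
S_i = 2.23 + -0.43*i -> [2.23, 1.8, 1.37, 0.94, 0.51]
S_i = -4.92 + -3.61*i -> [-4.92, -8.53, -12.14, -15.75, -19.36]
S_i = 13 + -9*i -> [13, 4, -5, -14, -23]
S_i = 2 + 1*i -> [2, 3, 4, 5, 6]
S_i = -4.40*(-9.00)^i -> [-4.4, 39.6, -356.4, 3207.6, -28868.4]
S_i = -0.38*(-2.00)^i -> [-0.38, 0.76, -1.52, 3.04, -6.08]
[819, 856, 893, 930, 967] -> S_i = 819 + 37*i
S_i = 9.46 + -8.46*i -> [9.46, 1.0, -7.46, -15.92, -24.38]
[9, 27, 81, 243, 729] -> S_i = 9*3^i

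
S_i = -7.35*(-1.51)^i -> [-7.35, 11.1, -16.76, 25.31, -38.21]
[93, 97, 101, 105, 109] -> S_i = 93 + 4*i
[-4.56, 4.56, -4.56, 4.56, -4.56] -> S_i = -4.56*(-1.00)^i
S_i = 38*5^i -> [38, 190, 950, 4750, 23750]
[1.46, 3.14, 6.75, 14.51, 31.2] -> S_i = 1.46*2.15^i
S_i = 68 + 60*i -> [68, 128, 188, 248, 308]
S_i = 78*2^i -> [78, 156, 312, 624, 1248]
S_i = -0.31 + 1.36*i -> [-0.31, 1.05, 2.41, 3.77, 5.13]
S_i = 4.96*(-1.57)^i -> [4.96, -7.79, 12.23, -19.19, 30.14]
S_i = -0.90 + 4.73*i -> [-0.9, 3.83, 8.56, 13.29, 18.02]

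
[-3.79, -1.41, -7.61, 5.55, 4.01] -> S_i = Random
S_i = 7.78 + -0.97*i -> [7.78, 6.81, 5.84, 4.87, 3.9]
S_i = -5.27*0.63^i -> [-5.27, -3.32, -2.09, -1.32, -0.83]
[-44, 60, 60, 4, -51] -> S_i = Random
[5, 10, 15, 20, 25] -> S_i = 5 + 5*i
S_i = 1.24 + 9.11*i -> [1.24, 10.35, 19.46, 28.57, 37.68]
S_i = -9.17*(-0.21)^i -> [-9.17, 1.93, -0.4, 0.08, -0.02]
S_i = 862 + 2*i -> [862, 864, 866, 868, 870]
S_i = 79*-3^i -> [79, -237, 711, -2133, 6399]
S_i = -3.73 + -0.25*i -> [-3.73, -3.98, -4.23, -4.48, -4.73]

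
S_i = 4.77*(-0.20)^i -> [4.77, -0.95, 0.19, -0.04, 0.01]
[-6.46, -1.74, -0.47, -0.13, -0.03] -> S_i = -6.46*0.27^i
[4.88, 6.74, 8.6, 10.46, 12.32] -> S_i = 4.88 + 1.86*i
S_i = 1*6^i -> [1, 6, 36, 216, 1296]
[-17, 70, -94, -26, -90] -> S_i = Random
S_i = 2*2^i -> [2, 4, 8, 16, 32]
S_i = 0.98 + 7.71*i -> [0.98, 8.69, 16.4, 24.11, 31.82]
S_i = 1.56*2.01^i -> [1.56, 3.14, 6.3, 12.67, 25.46]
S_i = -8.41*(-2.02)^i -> [-8.41, 16.99, -34.32, 69.32, -140.02]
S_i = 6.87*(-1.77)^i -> [6.87, -12.16, 21.52, -38.1, 67.43]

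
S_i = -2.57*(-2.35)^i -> [-2.57, 6.04, -14.19, 33.35, -78.38]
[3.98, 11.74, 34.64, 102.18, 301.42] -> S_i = 3.98*2.95^i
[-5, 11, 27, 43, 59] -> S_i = -5 + 16*i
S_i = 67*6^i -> [67, 402, 2412, 14472, 86832]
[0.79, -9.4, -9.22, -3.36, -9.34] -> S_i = Random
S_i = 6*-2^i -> [6, -12, 24, -48, 96]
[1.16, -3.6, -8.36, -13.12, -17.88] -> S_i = 1.16 + -4.76*i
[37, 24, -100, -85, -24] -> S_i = Random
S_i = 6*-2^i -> [6, -12, 24, -48, 96]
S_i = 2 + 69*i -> [2, 71, 140, 209, 278]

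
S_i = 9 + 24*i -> [9, 33, 57, 81, 105]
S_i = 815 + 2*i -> [815, 817, 819, 821, 823]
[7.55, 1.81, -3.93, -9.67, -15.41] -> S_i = 7.55 + -5.74*i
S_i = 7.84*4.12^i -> [7.84, 32.3, 133.08, 548.29, 2258.94]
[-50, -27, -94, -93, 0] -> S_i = Random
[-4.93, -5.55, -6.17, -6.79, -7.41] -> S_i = -4.93 + -0.62*i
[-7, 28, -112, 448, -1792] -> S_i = -7*-4^i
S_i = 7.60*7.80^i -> [7.6, 59.28, 462.38, 3606.6, 28131.44]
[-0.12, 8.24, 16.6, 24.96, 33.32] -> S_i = -0.12 + 8.36*i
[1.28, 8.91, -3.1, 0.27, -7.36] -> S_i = Random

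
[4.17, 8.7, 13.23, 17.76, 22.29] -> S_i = 4.17 + 4.53*i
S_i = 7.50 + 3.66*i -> [7.5, 11.16, 14.82, 18.48, 22.14]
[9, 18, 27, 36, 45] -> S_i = 9 + 9*i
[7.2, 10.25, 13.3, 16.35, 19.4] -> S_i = 7.20 + 3.05*i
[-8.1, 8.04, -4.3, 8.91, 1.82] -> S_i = Random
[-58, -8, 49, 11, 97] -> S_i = Random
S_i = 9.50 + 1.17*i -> [9.5, 10.67, 11.84, 13.01, 14.18]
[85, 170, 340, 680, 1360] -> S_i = 85*2^i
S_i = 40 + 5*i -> [40, 45, 50, 55, 60]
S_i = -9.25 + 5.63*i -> [-9.25, -3.62, 2.01, 7.64, 13.27]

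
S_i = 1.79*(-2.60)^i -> [1.79, -4.65, 12.1, -31.46, 81.8]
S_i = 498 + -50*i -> [498, 448, 398, 348, 298]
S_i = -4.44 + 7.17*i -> [-4.44, 2.73, 9.9, 17.07, 24.24]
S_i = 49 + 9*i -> [49, 58, 67, 76, 85]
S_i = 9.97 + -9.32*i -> [9.97, 0.65, -8.67, -17.99, -27.31]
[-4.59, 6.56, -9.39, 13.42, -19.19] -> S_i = -4.59*(-1.43)^i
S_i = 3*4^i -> [3, 12, 48, 192, 768]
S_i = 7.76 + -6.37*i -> [7.76, 1.39, -4.98, -11.35, -17.72]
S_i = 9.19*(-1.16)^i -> [9.19, -10.66, 12.37, -14.34, 16.64]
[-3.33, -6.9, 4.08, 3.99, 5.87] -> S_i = Random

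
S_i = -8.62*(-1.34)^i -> [-8.62, 11.55, -15.48, 20.74, -27.79]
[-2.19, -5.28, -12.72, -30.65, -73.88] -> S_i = -2.19*2.41^i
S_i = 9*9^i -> [9, 81, 729, 6561, 59049]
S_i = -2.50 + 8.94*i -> [-2.5, 6.44, 15.38, 24.32, 33.26]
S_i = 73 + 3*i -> [73, 76, 79, 82, 85]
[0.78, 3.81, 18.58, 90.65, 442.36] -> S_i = 0.78*4.88^i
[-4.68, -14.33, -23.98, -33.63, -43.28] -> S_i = -4.68 + -9.65*i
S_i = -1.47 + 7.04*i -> [-1.47, 5.57, 12.61, 19.65, 26.69]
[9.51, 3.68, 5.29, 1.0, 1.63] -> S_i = Random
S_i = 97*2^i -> [97, 194, 388, 776, 1552]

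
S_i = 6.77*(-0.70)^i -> [6.77, -4.74, 3.32, -2.32, 1.63]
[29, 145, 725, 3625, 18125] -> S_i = 29*5^i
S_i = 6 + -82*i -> [6, -76, -158, -240, -322]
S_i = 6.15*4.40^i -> [6.15, 27.06, 119.06, 523.88, 2305.08]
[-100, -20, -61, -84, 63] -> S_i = Random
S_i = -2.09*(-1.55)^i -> [-2.09, 3.24, -5.02, 7.78, -12.06]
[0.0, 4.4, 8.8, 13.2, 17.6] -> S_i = -0.00 + 4.40*i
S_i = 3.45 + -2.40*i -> [3.45, 1.05, -1.35, -3.75, -6.15]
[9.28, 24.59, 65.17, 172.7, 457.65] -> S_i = 9.28*2.65^i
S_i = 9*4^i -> [9, 36, 144, 576, 2304]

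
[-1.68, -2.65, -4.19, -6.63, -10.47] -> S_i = -1.68*1.58^i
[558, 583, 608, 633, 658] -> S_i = 558 + 25*i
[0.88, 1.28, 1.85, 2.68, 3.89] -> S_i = 0.88*1.45^i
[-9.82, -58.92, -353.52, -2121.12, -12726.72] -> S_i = -9.82*6.00^i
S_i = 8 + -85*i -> [8, -77, -162, -247, -332]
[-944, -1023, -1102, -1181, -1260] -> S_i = -944 + -79*i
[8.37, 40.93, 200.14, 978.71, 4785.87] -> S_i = 8.37*4.89^i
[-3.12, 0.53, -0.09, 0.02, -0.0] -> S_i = -3.12*(-0.17)^i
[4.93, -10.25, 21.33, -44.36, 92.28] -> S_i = 4.93*(-2.08)^i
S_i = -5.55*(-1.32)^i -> [-5.55, 7.33, -9.67, 12.76, -16.85]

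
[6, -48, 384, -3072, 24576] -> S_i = 6*-8^i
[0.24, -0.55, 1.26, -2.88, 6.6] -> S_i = 0.24*(-2.29)^i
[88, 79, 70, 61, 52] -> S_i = 88 + -9*i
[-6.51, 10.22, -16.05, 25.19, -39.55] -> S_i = -6.51*(-1.57)^i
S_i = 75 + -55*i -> [75, 20, -35, -90, -145]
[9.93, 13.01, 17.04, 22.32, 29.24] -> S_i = 9.93*1.31^i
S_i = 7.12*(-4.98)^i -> [7.12, -35.46, 176.58, -879.36, 4379.23]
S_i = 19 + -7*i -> [19, 12, 5, -2, -9]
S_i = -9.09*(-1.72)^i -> [-9.09, 15.63, -26.89, 46.25, -79.56]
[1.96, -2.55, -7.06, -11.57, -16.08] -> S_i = 1.96 + -4.51*i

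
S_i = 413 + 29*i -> [413, 442, 471, 500, 529]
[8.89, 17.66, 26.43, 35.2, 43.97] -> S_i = 8.89 + 8.77*i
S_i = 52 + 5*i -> [52, 57, 62, 67, 72]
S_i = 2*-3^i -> [2, -6, 18, -54, 162]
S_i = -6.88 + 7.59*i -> [-6.88, 0.71, 8.3, 15.89, 23.48]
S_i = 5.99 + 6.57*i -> [5.99, 12.56, 19.13, 25.7, 32.27]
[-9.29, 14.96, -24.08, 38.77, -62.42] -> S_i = -9.29*(-1.61)^i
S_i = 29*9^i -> [29, 261, 2349, 21141, 190269]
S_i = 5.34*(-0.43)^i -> [5.34, -2.3, 0.99, -0.42, 0.18]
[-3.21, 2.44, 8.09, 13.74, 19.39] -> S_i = -3.21 + 5.65*i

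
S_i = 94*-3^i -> [94, -282, 846, -2538, 7614]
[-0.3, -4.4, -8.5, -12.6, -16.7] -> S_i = -0.30 + -4.10*i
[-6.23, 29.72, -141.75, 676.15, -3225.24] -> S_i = -6.23*(-4.77)^i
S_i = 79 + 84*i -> [79, 163, 247, 331, 415]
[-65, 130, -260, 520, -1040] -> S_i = -65*-2^i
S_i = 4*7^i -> [4, 28, 196, 1372, 9604]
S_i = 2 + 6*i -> [2, 8, 14, 20, 26]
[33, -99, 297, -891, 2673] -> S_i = 33*-3^i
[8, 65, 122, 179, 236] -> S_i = 8 + 57*i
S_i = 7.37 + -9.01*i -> [7.37, -1.64, -10.65, -19.66, -28.67]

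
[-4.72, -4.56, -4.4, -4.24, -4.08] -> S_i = -4.72 + 0.16*i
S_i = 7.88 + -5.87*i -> [7.88, 2.01, -3.86, -9.73, -15.6]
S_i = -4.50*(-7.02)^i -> [-4.5, 31.59, -221.76, 1556.77, -10928.51]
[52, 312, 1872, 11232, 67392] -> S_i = 52*6^i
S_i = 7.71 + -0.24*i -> [7.71, 7.47, 7.23, 6.99, 6.75]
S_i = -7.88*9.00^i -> [-7.88, -70.92, -638.28, -5744.52, -51700.68]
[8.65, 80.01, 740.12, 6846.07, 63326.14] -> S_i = 8.65*9.25^i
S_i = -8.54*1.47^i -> [-8.54, -12.55, -18.45, -27.13, -39.88]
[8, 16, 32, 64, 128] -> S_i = 8*2^i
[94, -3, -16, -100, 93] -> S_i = Random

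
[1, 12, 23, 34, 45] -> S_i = 1 + 11*i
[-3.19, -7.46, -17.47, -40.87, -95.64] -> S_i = -3.19*2.34^i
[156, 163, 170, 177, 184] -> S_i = 156 + 7*i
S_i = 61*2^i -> [61, 122, 244, 488, 976]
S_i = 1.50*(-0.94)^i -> [1.5, -1.41, 1.33, -1.25, 1.17]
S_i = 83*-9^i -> [83, -747, 6723, -60507, 544563]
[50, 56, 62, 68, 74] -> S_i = 50 + 6*i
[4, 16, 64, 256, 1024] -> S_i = 4*4^i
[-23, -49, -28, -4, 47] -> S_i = Random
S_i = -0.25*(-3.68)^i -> [-0.25, 0.92, -3.39, 12.46, -45.85]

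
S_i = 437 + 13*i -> [437, 450, 463, 476, 489]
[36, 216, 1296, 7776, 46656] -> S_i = 36*6^i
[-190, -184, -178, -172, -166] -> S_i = -190 + 6*i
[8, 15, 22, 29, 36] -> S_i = 8 + 7*i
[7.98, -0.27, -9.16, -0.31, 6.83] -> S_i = Random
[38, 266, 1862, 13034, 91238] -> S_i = 38*7^i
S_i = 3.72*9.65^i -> [3.72, 35.9, 346.42, 3342.91, 32259.1]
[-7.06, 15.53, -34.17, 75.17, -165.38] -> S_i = -7.06*(-2.20)^i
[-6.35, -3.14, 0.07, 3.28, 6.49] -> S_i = -6.35 + 3.21*i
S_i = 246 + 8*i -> [246, 254, 262, 270, 278]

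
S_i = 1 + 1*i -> [1, 2, 3, 4, 5]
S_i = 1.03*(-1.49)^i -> [1.03, -1.53, 2.29, -3.41, 5.08]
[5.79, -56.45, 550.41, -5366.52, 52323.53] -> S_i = 5.79*(-9.75)^i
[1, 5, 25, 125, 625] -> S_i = 1*5^i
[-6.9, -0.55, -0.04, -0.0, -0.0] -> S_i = -6.90*0.08^i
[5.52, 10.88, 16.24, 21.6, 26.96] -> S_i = 5.52 + 5.36*i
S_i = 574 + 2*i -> [574, 576, 578, 580, 582]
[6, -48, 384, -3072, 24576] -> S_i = 6*-8^i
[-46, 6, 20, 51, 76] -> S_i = Random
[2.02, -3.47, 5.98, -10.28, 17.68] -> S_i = 2.02*(-1.72)^i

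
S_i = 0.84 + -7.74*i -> [0.84, -6.9, -14.64, -22.38, -30.12]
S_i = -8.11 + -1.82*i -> [-8.11, -9.93, -11.75, -13.57, -15.39]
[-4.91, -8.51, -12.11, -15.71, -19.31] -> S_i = -4.91 + -3.60*i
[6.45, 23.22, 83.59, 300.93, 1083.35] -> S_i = 6.45*3.60^i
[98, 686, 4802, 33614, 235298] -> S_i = 98*7^i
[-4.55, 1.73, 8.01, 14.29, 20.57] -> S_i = -4.55 + 6.28*i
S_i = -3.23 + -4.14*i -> [-3.23, -7.37, -11.51, -15.65, -19.79]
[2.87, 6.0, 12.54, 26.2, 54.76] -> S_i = 2.87*2.09^i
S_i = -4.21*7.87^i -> [-4.21, -33.13, -260.75, -2052.14, -16150.32]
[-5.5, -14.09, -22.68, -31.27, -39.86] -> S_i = -5.50 + -8.59*i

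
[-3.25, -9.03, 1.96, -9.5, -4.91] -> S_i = Random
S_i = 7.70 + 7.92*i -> [7.7, 15.62, 23.54, 31.46, 39.38]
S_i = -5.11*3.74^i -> [-5.11, -19.11, -71.48, -267.32, -999.79]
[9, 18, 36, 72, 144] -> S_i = 9*2^i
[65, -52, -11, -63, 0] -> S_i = Random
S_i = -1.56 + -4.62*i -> [-1.56, -6.18, -10.8, -15.42, -20.04]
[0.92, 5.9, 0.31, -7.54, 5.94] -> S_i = Random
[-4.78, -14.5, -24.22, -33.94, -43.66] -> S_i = -4.78 + -9.72*i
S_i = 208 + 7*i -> [208, 215, 222, 229, 236]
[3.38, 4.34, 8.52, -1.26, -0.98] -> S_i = Random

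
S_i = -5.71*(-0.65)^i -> [-5.71, 3.71, -2.41, 1.57, -1.02]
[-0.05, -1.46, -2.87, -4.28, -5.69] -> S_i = -0.05 + -1.41*i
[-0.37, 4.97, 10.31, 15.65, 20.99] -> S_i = -0.37 + 5.34*i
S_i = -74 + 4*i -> [-74, -70, -66, -62, -58]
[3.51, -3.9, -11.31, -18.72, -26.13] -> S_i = 3.51 + -7.41*i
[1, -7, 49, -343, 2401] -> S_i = 1*-7^i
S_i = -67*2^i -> [-67, -134, -268, -536, -1072]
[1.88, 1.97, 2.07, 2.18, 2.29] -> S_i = 1.88*1.05^i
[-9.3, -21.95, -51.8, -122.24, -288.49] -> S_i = -9.30*2.36^i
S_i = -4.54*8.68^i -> [-4.54, -39.41, -342.05, -2969.03, -25771.21]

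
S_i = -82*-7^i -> [-82, 574, -4018, 28126, -196882]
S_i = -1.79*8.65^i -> [-1.79, -15.48, -133.93, -1158.51, -10021.15]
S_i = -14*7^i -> [-14, -98, -686, -4802, -33614]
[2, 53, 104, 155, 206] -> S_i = 2 + 51*i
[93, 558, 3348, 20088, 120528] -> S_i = 93*6^i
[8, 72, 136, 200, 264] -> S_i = 8 + 64*i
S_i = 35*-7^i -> [35, -245, 1715, -12005, 84035]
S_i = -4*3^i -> [-4, -12, -36, -108, -324]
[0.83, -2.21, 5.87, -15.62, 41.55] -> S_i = 0.83*(-2.66)^i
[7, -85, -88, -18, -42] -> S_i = Random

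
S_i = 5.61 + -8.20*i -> [5.61, -2.59, -10.79, -18.99, -27.19]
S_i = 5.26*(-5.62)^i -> [5.26, -29.56, 166.13, -933.67, 5247.24]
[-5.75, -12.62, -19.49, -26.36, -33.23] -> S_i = -5.75 + -6.87*i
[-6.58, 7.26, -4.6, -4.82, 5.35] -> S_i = Random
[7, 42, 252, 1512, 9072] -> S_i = 7*6^i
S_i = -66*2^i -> [-66, -132, -264, -528, -1056]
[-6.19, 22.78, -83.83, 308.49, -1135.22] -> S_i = -6.19*(-3.68)^i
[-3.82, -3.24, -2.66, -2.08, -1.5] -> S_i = -3.82 + 0.58*i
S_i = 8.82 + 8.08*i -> [8.82, 16.9, 24.98, 33.06, 41.14]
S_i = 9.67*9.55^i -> [9.67, 92.35, 881.93, 8422.41, 80434.05]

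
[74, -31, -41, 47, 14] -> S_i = Random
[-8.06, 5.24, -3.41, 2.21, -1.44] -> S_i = -8.06*(-0.65)^i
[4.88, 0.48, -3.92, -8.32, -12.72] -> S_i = 4.88 + -4.40*i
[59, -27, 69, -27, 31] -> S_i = Random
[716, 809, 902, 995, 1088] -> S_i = 716 + 93*i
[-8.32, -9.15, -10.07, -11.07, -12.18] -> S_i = -8.32*1.10^i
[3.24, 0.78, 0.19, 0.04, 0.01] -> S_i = 3.24*0.24^i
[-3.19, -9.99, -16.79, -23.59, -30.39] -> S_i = -3.19 + -6.80*i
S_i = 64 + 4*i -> [64, 68, 72, 76, 80]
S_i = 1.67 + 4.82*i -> [1.67, 6.49, 11.31, 16.13, 20.95]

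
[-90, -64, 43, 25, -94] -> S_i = Random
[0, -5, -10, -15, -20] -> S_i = 0 + -5*i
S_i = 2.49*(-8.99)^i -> [2.49, -22.39, 201.24, -1809.17, 16264.4]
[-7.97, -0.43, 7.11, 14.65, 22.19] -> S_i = -7.97 + 7.54*i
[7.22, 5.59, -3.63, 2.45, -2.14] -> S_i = Random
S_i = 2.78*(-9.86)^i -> [2.78, -27.41, 270.27, -2664.87, 26275.59]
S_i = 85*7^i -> [85, 595, 4165, 29155, 204085]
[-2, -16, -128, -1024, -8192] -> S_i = -2*8^i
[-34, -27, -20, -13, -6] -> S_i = -34 + 7*i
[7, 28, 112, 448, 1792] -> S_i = 7*4^i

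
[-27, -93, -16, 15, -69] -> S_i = Random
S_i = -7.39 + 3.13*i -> [-7.39, -4.26, -1.13, 2.0, 5.13]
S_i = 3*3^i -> [3, 9, 27, 81, 243]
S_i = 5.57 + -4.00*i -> [5.57, 1.57, -2.43, -6.43, -10.43]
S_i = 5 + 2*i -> [5, 7, 9, 11, 13]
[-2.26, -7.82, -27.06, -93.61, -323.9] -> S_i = -2.26*3.46^i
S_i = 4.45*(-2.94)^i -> [4.45, -13.08, 38.46, -113.08, 332.47]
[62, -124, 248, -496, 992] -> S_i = 62*-2^i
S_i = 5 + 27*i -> [5, 32, 59, 86, 113]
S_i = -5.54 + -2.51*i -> [-5.54, -8.05, -10.56, -13.07, -15.58]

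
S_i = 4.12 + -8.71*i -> [4.12, -4.59, -13.3, -22.01, -30.72]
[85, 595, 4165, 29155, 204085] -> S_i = 85*7^i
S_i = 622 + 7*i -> [622, 629, 636, 643, 650]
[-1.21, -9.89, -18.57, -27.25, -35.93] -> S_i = -1.21 + -8.68*i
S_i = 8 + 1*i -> [8, 9, 10, 11, 12]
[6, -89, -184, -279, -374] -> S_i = 6 + -95*i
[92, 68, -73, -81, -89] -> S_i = Random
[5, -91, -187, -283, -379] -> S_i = 5 + -96*i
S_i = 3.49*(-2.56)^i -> [3.49, -8.93, 22.87, -58.55, 149.89]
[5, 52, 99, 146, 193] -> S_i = 5 + 47*i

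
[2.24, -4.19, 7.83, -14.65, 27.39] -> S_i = 2.24*(-1.87)^i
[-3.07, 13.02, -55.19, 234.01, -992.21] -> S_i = -3.07*(-4.24)^i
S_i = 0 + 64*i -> [0, 64, 128, 192, 256]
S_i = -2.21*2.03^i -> [-2.21, -4.49, -9.11, -18.49, -37.53]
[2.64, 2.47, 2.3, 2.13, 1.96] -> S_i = 2.64 + -0.17*i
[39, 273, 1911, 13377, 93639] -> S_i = 39*7^i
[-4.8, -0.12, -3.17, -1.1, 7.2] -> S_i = Random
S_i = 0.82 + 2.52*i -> [0.82, 3.34, 5.86, 8.38, 10.9]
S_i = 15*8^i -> [15, 120, 960, 7680, 61440]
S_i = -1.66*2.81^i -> [-1.66, -4.66, -13.11, -36.83, -103.5]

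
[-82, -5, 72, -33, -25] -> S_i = Random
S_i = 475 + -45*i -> [475, 430, 385, 340, 295]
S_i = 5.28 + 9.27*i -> [5.28, 14.55, 23.82, 33.09, 42.36]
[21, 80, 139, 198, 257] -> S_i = 21 + 59*i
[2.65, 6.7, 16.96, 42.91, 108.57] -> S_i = 2.65*2.53^i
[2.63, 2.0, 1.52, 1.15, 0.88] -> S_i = 2.63*0.76^i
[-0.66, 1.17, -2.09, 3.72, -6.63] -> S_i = -0.66*(-1.78)^i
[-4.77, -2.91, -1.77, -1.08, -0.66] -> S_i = -4.77*0.61^i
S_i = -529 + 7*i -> [-529, -522, -515, -508, -501]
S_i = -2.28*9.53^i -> [-2.28, -21.73, -207.07, -1973.39, -18806.43]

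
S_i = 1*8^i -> [1, 8, 64, 512, 4096]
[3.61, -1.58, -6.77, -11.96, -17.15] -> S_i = 3.61 + -5.19*i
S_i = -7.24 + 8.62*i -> [-7.24, 1.38, 10.0, 18.62, 27.24]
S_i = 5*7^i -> [5, 35, 245, 1715, 12005]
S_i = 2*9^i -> [2, 18, 162, 1458, 13122]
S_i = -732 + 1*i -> [-732, -731, -730, -729, -728]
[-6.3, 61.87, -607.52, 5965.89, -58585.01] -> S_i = -6.30*(-9.82)^i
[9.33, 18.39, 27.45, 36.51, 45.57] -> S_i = 9.33 + 9.06*i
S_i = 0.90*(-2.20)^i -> [0.9, -1.98, 4.36, -9.58, 21.08]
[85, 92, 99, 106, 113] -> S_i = 85 + 7*i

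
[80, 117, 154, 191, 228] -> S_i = 80 + 37*i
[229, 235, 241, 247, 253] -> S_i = 229 + 6*i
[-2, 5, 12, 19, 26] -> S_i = -2 + 7*i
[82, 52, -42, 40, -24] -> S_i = Random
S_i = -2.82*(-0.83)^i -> [-2.82, 2.34, -1.94, 1.61, -1.34]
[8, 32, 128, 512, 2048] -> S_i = 8*4^i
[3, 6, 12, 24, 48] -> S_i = 3*2^i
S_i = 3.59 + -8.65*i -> [3.59, -5.06, -13.71, -22.36, -31.01]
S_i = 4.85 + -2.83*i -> [4.85, 2.02, -0.81, -3.64, -6.47]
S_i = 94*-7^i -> [94, -658, 4606, -32242, 225694]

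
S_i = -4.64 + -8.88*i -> [-4.64, -13.52, -22.4, -31.28, -40.16]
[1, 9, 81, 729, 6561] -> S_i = 1*9^i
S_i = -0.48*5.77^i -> [-0.48, -2.77, -15.98, -92.21, -532.04]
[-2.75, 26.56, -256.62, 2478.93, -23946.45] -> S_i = -2.75*(-9.66)^i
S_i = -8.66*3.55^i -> [-8.66, -30.74, -109.14, -387.44, -1375.41]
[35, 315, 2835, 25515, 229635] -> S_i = 35*9^i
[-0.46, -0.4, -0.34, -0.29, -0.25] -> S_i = -0.46*0.86^i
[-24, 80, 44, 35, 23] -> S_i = Random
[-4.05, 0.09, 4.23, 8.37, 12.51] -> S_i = -4.05 + 4.14*i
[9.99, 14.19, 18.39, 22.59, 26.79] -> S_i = 9.99 + 4.20*i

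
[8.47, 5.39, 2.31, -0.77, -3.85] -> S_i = 8.47 + -3.08*i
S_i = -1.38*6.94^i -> [-1.38, -9.58, -66.47, -461.27, -3201.23]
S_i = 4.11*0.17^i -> [4.11, 0.7, 0.12, 0.02, 0.0]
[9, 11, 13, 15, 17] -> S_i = 9 + 2*i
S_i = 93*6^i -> [93, 558, 3348, 20088, 120528]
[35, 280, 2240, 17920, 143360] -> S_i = 35*8^i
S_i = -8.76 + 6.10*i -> [-8.76, -2.66, 3.44, 9.54, 15.64]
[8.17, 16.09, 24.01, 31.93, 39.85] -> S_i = 8.17 + 7.92*i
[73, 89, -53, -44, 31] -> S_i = Random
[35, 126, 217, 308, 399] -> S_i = 35 + 91*i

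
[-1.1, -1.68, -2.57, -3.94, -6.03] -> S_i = -1.10*1.53^i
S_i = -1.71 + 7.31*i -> [-1.71, 5.6, 12.91, 20.22, 27.53]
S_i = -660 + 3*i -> [-660, -657, -654, -651, -648]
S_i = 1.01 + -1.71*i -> [1.01, -0.7, -2.41, -4.12, -5.83]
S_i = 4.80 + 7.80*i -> [4.8, 12.6, 20.4, 28.2, 36.0]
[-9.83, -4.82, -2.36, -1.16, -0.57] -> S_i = -9.83*0.49^i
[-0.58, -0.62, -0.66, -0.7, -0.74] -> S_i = -0.58 + -0.04*i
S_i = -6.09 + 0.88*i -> [-6.09, -5.21, -4.33, -3.45, -2.57]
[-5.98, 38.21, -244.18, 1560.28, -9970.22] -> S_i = -5.98*(-6.39)^i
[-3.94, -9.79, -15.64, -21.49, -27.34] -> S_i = -3.94 + -5.85*i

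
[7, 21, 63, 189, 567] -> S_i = 7*3^i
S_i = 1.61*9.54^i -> [1.61, 15.36, 146.53, 1397.88, 13335.81]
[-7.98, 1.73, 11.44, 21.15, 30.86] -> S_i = -7.98 + 9.71*i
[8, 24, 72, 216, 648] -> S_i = 8*3^i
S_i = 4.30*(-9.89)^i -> [4.3, -42.53, 420.59, -4159.66, 41138.99]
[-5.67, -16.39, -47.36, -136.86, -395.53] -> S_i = -5.67*2.89^i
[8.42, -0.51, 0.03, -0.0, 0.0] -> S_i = 8.42*(-0.06)^i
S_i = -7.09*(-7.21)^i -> [-7.09, 51.12, -368.57, 2657.37, -19159.64]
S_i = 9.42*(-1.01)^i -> [9.42, -9.51, 9.61, -9.71, 9.8]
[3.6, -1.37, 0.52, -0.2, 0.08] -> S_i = 3.60*(-0.38)^i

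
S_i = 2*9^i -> [2, 18, 162, 1458, 13122]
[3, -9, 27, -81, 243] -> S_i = 3*-3^i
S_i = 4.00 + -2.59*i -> [4.0, 1.41, -1.18, -3.77, -6.36]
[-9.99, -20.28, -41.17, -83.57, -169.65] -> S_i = -9.99*2.03^i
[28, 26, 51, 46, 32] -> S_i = Random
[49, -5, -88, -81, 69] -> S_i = Random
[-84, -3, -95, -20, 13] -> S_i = Random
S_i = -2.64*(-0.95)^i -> [-2.64, 2.51, -2.38, 2.26, -2.15]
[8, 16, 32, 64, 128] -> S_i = 8*2^i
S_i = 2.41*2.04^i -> [2.41, 4.92, 10.03, 20.46, 41.74]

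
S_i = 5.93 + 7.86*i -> [5.93, 13.79, 21.65, 29.51, 37.37]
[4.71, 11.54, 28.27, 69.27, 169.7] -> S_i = 4.71*2.45^i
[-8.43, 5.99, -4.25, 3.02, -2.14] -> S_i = -8.43*(-0.71)^i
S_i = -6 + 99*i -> [-6, 93, 192, 291, 390]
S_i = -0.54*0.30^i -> [-0.54, -0.16, -0.05, -0.01, -0.0]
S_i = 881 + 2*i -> [881, 883, 885, 887, 889]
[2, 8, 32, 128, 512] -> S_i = 2*4^i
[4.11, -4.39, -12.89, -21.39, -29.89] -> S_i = 4.11 + -8.50*i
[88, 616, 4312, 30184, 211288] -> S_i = 88*7^i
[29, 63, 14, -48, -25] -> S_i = Random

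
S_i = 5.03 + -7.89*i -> [5.03, -2.86, -10.75, -18.64, -26.53]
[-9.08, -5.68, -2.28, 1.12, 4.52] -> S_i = -9.08 + 3.40*i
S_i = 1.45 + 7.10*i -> [1.45, 8.55, 15.65, 22.75, 29.85]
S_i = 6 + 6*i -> [6, 12, 18, 24, 30]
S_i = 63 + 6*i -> [63, 69, 75, 81, 87]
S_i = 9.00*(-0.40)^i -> [9.0, -3.6, 1.44, -0.58, 0.23]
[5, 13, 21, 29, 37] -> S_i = 5 + 8*i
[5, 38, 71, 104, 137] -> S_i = 5 + 33*i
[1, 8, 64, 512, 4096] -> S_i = 1*8^i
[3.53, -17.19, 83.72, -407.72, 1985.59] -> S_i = 3.53*(-4.87)^i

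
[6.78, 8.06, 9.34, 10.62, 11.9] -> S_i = 6.78 + 1.28*i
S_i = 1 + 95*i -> [1, 96, 191, 286, 381]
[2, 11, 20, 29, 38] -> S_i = 2 + 9*i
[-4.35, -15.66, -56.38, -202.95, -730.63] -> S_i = -4.35*3.60^i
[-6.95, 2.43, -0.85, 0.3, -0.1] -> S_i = -6.95*(-0.35)^i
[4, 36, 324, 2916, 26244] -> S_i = 4*9^i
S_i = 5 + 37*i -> [5, 42, 79, 116, 153]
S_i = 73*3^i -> [73, 219, 657, 1971, 5913]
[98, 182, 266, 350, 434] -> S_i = 98 + 84*i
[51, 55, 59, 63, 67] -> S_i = 51 + 4*i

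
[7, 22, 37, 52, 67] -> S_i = 7 + 15*i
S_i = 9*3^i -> [9, 27, 81, 243, 729]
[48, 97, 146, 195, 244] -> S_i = 48 + 49*i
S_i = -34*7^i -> [-34, -238, -1666, -11662, -81634]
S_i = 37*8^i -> [37, 296, 2368, 18944, 151552]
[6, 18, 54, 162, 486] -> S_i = 6*3^i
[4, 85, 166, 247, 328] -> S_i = 4 + 81*i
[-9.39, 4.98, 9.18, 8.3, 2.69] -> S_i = Random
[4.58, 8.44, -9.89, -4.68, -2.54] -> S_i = Random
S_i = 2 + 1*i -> [2, 3, 4, 5, 6]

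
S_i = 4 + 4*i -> [4, 8, 12, 16, 20]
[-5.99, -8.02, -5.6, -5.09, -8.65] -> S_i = Random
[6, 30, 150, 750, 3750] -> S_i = 6*5^i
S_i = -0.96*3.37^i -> [-0.96, -3.24, -10.9, -36.74, -123.82]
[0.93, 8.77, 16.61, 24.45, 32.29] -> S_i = 0.93 + 7.84*i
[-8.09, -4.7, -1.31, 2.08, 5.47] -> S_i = -8.09 + 3.39*i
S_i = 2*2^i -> [2, 4, 8, 16, 32]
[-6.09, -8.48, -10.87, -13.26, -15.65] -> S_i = -6.09 + -2.39*i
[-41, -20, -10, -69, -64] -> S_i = Random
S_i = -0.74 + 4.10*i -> [-0.74, 3.36, 7.46, 11.56, 15.66]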